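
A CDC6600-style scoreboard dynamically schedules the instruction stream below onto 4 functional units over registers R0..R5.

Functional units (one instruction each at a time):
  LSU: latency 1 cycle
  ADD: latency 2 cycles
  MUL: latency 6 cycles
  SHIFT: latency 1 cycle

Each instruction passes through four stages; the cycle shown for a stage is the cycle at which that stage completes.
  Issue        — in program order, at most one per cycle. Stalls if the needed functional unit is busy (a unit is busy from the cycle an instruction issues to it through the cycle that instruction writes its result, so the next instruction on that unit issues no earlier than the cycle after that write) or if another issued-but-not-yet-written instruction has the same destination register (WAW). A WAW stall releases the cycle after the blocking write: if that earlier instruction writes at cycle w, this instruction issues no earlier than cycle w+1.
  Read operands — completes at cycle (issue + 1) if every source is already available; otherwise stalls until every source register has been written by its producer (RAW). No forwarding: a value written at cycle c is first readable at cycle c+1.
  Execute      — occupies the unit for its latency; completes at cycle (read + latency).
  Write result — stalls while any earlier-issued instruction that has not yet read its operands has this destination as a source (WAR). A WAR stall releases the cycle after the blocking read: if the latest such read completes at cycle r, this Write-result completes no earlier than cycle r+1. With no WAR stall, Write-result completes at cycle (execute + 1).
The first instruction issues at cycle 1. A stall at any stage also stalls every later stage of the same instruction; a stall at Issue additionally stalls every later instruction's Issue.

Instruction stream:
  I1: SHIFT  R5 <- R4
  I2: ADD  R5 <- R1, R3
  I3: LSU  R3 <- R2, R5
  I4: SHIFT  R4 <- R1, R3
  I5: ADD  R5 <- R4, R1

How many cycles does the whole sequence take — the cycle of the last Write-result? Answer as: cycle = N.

I1: IS=1 RO=2 EX=3 WR=4
I2: IS=5 RO=6 EX=8 WR=9  [WAW R5: wait I1 write@4]
I3: IS=6 RO=10 EX=11 WR=12  [RAW R5: wait I2 write@9]
I4: IS=7 RO=13 EX=14 WR=15  [RAW R3: wait I3 write@12]
I5: IS=10 RO=16 EX=18 WR=19  [struct: ADD busy until I2 writes@9; RAW R4: wait I4 write@15]

cycle = 19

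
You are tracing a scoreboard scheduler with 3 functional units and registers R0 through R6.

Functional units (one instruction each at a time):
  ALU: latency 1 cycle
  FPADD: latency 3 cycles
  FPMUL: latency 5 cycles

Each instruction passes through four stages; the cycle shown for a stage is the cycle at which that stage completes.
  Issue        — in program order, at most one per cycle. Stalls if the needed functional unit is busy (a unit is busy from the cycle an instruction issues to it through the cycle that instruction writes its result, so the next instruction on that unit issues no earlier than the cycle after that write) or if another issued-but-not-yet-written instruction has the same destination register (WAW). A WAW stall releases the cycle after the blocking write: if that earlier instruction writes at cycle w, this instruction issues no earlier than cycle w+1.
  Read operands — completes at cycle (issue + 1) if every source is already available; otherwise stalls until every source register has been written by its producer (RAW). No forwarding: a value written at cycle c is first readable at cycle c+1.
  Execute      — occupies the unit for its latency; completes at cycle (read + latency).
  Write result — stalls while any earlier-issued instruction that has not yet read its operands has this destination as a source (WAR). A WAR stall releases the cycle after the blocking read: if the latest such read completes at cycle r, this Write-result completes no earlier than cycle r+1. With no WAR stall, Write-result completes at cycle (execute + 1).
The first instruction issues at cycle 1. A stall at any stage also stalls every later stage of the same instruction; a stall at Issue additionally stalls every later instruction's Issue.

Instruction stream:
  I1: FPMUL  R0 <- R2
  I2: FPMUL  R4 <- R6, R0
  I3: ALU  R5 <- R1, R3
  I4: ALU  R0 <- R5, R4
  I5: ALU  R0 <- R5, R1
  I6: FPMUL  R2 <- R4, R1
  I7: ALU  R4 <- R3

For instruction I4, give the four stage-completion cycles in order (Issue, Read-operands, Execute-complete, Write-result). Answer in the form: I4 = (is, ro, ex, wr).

[I1] 1/2/7/8
[I2] 9/10/15/16  (struct: FPMUL busy until I1 writes@8)
[I3] 10/11/12/13
[I4] 14/17/18/19  (struct: ALU busy until I3 writes@13; RAW R4: wait I2 write@16)
[I5] 20/21/22/23  (struct: ALU busy until I4 writes@19)
[I6] 21/22/27/28
[I7] 24/25/26/27  (struct: ALU busy until I5 writes@23)

I4 = (14, 17, 18, 19)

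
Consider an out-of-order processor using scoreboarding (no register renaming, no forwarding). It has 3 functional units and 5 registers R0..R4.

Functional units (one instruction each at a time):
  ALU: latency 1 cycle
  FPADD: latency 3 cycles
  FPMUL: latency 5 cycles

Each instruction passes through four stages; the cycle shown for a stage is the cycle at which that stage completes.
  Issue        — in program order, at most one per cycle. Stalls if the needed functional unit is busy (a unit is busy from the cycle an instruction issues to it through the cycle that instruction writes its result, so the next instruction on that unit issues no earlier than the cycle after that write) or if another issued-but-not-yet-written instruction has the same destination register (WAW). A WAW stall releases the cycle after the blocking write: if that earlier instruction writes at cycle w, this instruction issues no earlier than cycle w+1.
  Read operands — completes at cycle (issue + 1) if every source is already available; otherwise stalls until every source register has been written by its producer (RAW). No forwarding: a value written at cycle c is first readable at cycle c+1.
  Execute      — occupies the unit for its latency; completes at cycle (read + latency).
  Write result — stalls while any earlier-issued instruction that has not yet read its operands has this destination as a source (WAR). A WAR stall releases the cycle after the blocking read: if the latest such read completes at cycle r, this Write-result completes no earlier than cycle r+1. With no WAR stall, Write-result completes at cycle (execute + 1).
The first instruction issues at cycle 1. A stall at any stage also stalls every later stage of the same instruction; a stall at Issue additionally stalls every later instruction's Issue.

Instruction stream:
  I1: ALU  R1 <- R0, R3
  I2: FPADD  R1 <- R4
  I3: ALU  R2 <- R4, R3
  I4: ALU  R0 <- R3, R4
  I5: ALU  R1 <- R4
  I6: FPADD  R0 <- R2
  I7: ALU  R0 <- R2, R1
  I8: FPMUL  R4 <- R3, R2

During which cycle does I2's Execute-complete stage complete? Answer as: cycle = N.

[1] I1 issues→ALU
[2] I1 reads
[3] I1 exec-done
[4] I1 writes R1
[5] I2 issues→FPADD
[6] I2 reads; I3 issues→ALU
[7] I3 reads
[8] I3 exec-done
[9] I2 exec-done; I3 writes R2
[10] I2 writes R1; I4 issues→ALU
[11] I4 reads
[12] I4 exec-done
[13] I4 writes R0
[14] I5 issues→ALU
[15] I5 reads; I6 issues→FPADD
[16] I5 exec-done; I6 reads
[17] I5 writes R1
[19] I6 exec-done
[20] I6 writes R0
[21] I7 issues→ALU
[22] I7 reads; I8 issues→FPMUL
[23] I7 exec-done; I8 reads
[24] I7 writes R0
[28] I8 exec-done
[29] I8 writes R4

cycle = 9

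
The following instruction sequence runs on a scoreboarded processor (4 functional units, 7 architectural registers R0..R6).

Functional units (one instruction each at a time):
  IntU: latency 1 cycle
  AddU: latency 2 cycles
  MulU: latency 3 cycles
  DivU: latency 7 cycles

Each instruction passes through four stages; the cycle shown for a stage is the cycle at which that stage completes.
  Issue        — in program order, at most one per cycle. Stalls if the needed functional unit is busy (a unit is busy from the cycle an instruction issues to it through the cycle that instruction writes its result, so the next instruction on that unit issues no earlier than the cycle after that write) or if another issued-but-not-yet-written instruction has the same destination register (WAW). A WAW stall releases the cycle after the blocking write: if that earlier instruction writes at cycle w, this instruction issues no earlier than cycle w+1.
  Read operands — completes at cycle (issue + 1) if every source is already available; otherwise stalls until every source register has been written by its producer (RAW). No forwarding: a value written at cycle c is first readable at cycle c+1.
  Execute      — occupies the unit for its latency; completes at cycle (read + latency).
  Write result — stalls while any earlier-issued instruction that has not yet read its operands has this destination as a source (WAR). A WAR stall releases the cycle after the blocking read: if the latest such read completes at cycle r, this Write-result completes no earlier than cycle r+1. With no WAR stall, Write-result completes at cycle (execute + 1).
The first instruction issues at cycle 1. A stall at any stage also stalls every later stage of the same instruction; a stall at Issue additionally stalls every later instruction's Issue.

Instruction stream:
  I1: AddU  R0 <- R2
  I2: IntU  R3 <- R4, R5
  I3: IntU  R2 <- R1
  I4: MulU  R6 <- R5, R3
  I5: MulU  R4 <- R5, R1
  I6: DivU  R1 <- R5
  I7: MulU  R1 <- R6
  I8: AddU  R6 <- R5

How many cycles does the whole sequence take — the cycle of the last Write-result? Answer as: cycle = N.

  I1 | 1 | 2 | 4 | 5
  I2 | 2 | 3 | 4 | 5
  I3 | 6 | 7 | 8 | 9   struct: IntU busy until I2 writes@5
  I4 | 7 | 8 | 11 | 12
  I5 | 13 | 14 | 17 | 18   struct: MulU busy until I4 writes@12
  I6 | 14 | 15 | 22 | 23
  I7 | 24 | 25 | 28 | 29   WAW R1: wait I6 write@23
  I8 | 25 | 26 | 28 | 29

cycle = 29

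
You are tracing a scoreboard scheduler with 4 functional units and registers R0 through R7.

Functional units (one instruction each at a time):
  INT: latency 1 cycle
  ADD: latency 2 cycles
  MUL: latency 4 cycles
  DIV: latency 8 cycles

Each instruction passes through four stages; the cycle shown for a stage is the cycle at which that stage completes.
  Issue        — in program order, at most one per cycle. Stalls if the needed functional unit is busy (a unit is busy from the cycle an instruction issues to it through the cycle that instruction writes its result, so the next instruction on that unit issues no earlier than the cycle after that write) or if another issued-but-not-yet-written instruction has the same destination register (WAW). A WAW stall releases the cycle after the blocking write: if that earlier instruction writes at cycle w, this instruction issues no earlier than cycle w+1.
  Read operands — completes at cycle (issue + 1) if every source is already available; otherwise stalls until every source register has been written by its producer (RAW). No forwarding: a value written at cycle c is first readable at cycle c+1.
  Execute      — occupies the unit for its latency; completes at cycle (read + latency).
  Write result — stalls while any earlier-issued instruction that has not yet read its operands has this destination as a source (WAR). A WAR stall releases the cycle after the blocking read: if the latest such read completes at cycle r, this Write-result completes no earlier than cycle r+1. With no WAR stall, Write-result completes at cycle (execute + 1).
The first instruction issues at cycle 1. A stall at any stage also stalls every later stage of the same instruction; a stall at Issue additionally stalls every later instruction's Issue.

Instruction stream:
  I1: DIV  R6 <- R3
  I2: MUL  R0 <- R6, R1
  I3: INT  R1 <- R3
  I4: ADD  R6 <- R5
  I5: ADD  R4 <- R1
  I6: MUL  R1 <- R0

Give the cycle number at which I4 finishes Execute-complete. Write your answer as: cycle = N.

cycle = 15

c1: I1→DIV
c2: I1 RO, I2→MUL
c3: I3→INT
c4: I3 RO
c5: I3 EX
c10: I1 EX
c11: I1 WR R6
c12: I2 RO, I4→ADD
c13: I3 WR R1, I4 RO
c15: I4 EX
c16: I2 EX, I4 WR R6
c17: I2 WR R0, I5→ADD
c18: I5 RO, I6→MUL
c19: I6 RO
c20: I5 EX
c21: I5 WR R4
c23: I6 EX
c24: I6 WR R1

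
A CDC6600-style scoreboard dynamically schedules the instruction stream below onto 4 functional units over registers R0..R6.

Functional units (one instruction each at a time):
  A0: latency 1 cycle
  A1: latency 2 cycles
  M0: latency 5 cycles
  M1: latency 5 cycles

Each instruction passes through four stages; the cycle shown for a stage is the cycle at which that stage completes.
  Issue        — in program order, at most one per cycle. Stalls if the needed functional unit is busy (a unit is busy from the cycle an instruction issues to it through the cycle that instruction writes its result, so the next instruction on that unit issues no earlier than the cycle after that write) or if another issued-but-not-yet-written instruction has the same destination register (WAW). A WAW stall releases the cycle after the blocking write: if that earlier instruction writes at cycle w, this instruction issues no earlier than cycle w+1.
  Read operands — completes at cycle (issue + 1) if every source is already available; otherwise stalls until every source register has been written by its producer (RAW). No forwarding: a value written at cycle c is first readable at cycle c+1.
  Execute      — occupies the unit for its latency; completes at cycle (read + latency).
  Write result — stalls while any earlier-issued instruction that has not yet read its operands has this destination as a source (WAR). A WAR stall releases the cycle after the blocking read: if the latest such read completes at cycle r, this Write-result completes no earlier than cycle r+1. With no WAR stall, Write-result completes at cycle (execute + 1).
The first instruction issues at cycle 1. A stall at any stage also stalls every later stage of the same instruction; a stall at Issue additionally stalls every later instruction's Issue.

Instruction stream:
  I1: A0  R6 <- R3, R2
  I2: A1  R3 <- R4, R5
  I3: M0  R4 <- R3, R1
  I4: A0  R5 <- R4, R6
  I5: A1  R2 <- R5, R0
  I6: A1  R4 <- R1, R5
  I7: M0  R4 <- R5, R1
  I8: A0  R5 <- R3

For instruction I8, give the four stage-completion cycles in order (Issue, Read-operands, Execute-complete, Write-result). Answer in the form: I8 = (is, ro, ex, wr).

I8 = (27, 28, 29, 30)

[I1] 1/2/3/4
[I2] 2/3/5/6
[I3] 3/7/12/13  (RAW R3: wait I2 write@6)
[I4] 5/14/15/16  (struct: A0 busy until I1 writes@4; RAW R4: wait I3 write@13)
[I5] 7/17/19/20  (struct: A1 busy until I2 writes@6; RAW R5: wait I4 write@16)
[I6] 21/22/24/25  (struct: A1 busy until I5 writes@20)
[I7] 26/27/32/33  (WAW R4: wait I6 write@25)
[I8] 27/28/29/30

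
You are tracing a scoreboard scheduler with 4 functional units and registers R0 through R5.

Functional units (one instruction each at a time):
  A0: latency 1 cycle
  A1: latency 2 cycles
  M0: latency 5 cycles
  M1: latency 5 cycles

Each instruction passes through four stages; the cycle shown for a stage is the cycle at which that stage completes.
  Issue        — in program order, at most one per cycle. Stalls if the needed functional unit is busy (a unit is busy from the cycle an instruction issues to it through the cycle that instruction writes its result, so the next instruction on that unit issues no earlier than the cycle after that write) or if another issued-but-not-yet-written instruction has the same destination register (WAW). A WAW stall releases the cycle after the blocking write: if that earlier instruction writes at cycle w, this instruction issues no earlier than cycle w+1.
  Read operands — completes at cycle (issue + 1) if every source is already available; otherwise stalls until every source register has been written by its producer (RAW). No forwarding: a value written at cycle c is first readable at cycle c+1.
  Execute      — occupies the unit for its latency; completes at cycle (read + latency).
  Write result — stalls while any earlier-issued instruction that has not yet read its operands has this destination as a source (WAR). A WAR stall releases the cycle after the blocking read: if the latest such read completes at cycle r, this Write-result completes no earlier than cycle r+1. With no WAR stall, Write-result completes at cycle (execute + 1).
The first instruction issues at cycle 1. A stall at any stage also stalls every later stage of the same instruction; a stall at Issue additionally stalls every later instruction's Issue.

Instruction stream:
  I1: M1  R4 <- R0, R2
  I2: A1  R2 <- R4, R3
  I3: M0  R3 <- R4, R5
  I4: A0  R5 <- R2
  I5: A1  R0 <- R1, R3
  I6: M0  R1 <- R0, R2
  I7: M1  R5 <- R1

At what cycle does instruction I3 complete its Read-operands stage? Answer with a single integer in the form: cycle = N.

cycle 1: I1 dispatched to M1
cycle 2: I1 operands ready · I2 dispatched to A1
cycle 3: I3 dispatched to M0
cycle 4: I4 dispatched to A0
cycle 7: I1 complete
cycle 8: R4←I1
cycle 9: I2 operands ready · I3 operands ready
cycle 11: I2 complete
cycle 12: R2←I2
cycle 13: I4 operands ready · I5 dispatched to A1
cycle 14: I3 complete · I4 complete
cycle 15: R3←I3 · R5←I4
cycle 16: I5 operands ready · I6 dispatched to M0
cycle 17: I7 dispatched to M1
cycle 18: I5 complete
cycle 19: R0←I5
cycle 20: I6 operands ready
cycle 25: I6 complete
cycle 26: R1←I6
cycle 27: I7 operands ready
cycle 32: I7 complete
cycle 33: R5←I7

cycle = 9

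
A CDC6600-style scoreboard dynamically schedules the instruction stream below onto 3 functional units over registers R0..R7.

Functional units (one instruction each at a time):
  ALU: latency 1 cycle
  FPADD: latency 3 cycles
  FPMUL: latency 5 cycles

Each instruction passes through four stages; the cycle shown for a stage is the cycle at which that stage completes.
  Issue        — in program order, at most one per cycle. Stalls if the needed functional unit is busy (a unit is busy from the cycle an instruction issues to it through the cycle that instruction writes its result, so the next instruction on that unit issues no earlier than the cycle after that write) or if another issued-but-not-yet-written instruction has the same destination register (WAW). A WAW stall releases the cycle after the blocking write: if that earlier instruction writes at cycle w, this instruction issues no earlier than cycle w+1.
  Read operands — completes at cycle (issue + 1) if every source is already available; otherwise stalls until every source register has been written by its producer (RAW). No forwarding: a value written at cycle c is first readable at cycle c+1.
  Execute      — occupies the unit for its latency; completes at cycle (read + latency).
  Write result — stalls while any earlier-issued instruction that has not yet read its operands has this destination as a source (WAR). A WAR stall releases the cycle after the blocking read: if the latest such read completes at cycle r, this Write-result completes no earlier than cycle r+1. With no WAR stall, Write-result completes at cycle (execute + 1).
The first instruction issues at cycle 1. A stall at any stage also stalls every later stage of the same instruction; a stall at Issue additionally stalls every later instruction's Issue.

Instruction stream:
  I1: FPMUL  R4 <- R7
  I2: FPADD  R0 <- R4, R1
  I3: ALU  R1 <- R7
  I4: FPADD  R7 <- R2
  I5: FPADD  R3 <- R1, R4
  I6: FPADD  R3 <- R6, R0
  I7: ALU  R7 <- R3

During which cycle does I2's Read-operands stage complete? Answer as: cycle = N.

cycle = 9

t=1  I1→FPMUL
t=2  I1 RO | I2→FPADD
t=3  I3→ALU
t=4  I3 RO
t=5  I3 EX
t=7  I1 EX
t=8  I1 WR R4
t=9  I2 RO
t=10  I3 WR R1
t=12  I2 EX
t=13  I2 WR R0
t=14  I4→FPADD
t=15  I4 RO
t=18  I4 EX
t=19  I4 WR R7
t=20  I5→FPADD
t=21  I5 RO
t=24  I5 EX
t=25  I5 WR R3
t=26  I6→FPADD
t=27  I6 RO | I7→ALU
t=30  I6 EX
t=31  I6 WR R3
t=32  I7 RO
t=33  I7 EX
t=34  I7 WR R7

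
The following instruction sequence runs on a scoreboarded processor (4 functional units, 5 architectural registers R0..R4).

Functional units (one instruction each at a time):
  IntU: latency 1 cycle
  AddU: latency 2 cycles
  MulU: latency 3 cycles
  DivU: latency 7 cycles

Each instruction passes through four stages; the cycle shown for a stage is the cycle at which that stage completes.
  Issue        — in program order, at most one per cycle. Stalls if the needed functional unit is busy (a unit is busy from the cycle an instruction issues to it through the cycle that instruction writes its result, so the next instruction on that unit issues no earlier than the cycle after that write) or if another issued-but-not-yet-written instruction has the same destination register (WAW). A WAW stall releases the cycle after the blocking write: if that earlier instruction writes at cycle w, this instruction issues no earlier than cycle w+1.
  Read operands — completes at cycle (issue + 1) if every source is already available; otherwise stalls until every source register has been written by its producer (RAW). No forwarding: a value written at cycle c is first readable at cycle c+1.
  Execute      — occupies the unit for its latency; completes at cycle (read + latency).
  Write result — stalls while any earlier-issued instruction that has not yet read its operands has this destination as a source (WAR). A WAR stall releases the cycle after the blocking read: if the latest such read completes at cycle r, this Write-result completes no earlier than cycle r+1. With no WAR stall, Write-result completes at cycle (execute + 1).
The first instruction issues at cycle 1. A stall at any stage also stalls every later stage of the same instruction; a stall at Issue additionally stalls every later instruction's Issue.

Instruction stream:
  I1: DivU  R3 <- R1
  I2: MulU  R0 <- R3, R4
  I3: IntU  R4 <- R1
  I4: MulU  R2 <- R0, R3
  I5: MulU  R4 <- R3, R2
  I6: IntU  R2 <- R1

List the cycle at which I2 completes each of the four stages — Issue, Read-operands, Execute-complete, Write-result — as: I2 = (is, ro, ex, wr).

I2 = (2, 11, 14, 15)

cycle 1: I1 dispatched to DivU
cycle 2: I1 operands ready, I2 dispatched to MulU
cycle 3: I3 dispatched to IntU
cycle 4: I3 operands ready
cycle 5: I3 complete
cycle 9: I1 complete
cycle 10: R3←I1
cycle 11: I2 operands ready
cycle 12: R4←I3
cycle 14: I2 complete
cycle 15: R0←I2
cycle 16: I4 dispatched to MulU
cycle 17: I4 operands ready
cycle 20: I4 complete
cycle 21: R2←I4
cycle 22: I5 dispatched to MulU
cycle 23: I5 operands ready, I6 dispatched to IntU
cycle 24: I6 operands ready
cycle 25: I6 complete
cycle 26: I5 complete, R2←I6
cycle 27: R4←I5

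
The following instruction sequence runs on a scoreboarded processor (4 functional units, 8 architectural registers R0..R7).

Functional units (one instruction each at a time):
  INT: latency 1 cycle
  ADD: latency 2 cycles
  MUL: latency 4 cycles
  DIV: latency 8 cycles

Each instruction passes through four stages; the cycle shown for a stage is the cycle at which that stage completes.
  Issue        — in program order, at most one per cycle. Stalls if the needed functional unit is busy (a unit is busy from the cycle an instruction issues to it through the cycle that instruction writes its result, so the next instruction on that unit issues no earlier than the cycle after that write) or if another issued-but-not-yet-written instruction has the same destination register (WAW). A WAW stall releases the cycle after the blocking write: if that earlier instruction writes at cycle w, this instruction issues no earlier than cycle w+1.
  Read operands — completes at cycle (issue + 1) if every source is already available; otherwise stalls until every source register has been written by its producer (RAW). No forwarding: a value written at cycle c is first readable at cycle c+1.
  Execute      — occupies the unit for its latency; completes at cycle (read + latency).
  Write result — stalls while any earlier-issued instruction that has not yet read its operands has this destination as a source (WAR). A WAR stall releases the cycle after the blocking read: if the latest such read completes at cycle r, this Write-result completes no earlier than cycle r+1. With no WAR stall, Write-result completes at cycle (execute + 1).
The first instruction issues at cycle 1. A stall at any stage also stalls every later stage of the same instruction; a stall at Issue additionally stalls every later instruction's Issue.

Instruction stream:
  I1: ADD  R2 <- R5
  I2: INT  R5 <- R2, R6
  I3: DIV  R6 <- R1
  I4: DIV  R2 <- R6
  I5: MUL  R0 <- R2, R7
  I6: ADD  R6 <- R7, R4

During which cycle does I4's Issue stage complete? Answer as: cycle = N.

I1 -> (1, 2, 4, 5)
I2 -> (2, 6, 7, 8)  // RAW R2: wait I1 write@5
I3 -> (3, 4, 12, 13)
I4 -> (14, 15, 23, 24)  // struct: DIV busy until I3 writes@13
I5 -> (15, 25, 29, 30)  // RAW R2: wait I4 write@24
I6 -> (16, 17, 19, 20)

cycle = 14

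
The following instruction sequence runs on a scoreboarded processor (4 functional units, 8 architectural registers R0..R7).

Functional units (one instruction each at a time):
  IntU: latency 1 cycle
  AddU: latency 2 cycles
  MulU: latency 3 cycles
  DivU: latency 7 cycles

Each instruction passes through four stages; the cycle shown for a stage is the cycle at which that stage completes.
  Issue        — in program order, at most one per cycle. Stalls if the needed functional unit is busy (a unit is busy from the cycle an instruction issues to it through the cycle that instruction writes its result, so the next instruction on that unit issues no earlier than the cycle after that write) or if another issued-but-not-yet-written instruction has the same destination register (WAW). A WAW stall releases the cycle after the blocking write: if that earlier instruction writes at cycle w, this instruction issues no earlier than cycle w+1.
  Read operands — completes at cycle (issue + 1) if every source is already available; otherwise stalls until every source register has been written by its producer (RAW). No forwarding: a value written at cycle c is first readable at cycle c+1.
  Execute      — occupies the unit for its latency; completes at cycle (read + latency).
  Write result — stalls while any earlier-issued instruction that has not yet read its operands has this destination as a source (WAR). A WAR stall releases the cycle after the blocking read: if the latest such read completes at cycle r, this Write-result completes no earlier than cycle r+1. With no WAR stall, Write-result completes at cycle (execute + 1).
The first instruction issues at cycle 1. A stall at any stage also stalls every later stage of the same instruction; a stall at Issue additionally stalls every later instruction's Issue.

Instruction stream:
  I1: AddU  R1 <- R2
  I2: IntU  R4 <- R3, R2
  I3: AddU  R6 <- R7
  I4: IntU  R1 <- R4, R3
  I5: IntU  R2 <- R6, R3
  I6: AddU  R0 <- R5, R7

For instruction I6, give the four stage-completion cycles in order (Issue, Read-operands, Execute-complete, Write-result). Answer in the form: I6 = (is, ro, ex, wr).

I6 = (12, 13, 15, 16)

  I1 | 1 | 2 | 4 | 5
  I2 | 2 | 3 | 4 | 5
  I3 | 6 | 7 | 9 | 10   struct: AddU busy until I1 writes@5
  I4 | 7 | 8 | 9 | 10
  I5 | 11 | 12 | 13 | 14   struct: IntU busy until I4 writes@10
  I6 | 12 | 13 | 15 | 16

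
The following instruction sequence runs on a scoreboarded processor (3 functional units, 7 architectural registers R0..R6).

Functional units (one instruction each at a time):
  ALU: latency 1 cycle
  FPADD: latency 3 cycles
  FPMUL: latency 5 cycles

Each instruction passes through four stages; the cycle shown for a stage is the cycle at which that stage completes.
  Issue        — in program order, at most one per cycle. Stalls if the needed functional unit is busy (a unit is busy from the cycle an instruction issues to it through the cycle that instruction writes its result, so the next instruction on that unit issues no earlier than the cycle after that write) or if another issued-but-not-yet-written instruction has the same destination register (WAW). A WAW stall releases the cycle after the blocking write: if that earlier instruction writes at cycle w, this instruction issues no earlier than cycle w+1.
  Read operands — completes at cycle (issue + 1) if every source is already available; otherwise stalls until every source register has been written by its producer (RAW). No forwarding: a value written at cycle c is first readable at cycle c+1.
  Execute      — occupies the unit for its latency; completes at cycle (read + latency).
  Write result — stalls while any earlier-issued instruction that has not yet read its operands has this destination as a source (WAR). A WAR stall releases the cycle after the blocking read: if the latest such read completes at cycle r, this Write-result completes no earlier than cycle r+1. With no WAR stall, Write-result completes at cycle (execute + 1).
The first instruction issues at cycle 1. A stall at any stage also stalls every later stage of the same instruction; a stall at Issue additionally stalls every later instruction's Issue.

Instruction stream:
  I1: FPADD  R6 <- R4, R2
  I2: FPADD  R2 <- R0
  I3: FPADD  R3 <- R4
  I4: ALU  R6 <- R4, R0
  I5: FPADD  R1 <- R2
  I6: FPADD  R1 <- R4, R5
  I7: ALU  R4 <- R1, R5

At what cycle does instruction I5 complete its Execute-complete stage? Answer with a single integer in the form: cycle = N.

I1: IS=1 RO=2 EX=5 WR=6
I2: IS=7 RO=8 EX=11 WR=12  [struct: FPADD busy until I1 writes@6]
I3: IS=13 RO=14 EX=17 WR=18  [struct: FPADD busy until I2 writes@12]
I4: IS=14 RO=15 EX=16 WR=17
I5: IS=19 RO=20 EX=23 WR=24  [struct: FPADD busy until I3 writes@18]
I6: IS=25 RO=26 EX=29 WR=30  [struct: FPADD busy until I5 writes@24]
I7: IS=26 RO=31 EX=32 WR=33  [RAW R1: wait I6 write@30]

cycle = 23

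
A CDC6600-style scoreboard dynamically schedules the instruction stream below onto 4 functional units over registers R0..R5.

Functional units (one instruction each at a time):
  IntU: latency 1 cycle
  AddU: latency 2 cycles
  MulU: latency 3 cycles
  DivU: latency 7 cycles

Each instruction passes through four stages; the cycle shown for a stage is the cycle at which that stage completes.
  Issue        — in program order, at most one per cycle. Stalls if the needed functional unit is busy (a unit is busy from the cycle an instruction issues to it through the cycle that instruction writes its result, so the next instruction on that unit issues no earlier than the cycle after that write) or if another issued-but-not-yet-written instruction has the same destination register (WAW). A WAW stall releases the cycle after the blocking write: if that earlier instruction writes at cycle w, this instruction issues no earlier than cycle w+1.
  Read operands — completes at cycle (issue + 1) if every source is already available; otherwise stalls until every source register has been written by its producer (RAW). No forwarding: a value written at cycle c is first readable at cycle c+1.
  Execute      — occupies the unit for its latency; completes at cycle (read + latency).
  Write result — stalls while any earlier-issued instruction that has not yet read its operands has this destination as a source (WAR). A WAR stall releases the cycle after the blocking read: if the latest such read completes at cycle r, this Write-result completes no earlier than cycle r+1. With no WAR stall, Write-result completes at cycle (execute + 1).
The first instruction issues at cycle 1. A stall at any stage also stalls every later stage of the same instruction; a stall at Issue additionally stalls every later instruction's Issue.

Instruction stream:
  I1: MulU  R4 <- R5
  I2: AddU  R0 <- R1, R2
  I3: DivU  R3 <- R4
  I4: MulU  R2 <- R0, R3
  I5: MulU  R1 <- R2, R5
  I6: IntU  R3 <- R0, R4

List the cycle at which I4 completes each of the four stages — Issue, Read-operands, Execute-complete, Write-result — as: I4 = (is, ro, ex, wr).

t=1  issue I1 (MulU)
t=2  I1 read-ops · issue I2 (AddU)
t=3  I2 read-ops · issue I3 (DivU)
t=5  I1 finished on MulU · I2 finished on AddU
t=6  I1→R4 · I2→R0
t=7  I3 read-ops · issue I4 (MulU)
t=14  I3 finished on DivU
t=15  I3→R3
t=16  I4 read-ops
t=19  I4 finished on MulU
t=20  I4→R2
t=21  issue I5 (MulU)
t=22  I5 read-ops · issue I6 (IntU)
t=23  I6 read-ops
t=24  I6 finished on IntU
t=25  I5 finished on MulU · I6→R3
t=26  I5→R1

I4 = (7, 16, 19, 20)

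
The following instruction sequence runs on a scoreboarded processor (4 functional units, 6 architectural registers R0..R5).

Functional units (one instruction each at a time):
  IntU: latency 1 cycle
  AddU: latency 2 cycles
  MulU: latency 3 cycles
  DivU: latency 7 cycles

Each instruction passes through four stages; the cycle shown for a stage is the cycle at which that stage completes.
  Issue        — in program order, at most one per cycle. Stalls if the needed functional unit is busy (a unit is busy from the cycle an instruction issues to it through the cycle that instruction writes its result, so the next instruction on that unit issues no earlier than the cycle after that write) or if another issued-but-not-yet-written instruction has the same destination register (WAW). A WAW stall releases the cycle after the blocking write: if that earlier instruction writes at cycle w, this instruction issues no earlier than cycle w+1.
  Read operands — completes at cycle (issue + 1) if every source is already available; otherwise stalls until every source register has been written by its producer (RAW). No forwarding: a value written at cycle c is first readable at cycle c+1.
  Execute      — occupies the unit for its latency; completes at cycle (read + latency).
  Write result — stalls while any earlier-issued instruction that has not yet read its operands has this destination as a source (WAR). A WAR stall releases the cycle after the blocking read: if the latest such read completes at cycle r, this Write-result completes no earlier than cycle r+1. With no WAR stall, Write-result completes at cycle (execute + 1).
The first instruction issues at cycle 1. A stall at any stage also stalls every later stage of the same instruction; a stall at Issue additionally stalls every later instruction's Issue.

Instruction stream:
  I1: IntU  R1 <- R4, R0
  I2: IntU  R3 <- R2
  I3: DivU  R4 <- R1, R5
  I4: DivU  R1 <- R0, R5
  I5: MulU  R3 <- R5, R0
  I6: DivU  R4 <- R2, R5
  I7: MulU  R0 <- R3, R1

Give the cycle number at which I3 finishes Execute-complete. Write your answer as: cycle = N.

cycle = 14

c1: I1 dispatched to IntU
c2: I1 operands ready
c3: I1 complete
c4: R1←I1
c5: I2 dispatched to IntU
c6: I2 operands ready | I3 dispatched to DivU
c7: I2 complete | I3 operands ready
c8: R3←I2
c14: I3 complete
c15: R4←I3
c16: I4 dispatched to DivU
c17: I4 operands ready | I5 dispatched to MulU
c18: I5 operands ready
c21: I5 complete
c22: R3←I5
c24: I4 complete
c25: R1←I4
c26: I6 dispatched to DivU
c27: I6 operands ready | I7 dispatched to MulU
c28: I7 operands ready
c31: I7 complete
c32: R0←I7
c34: I6 complete
c35: R4←I6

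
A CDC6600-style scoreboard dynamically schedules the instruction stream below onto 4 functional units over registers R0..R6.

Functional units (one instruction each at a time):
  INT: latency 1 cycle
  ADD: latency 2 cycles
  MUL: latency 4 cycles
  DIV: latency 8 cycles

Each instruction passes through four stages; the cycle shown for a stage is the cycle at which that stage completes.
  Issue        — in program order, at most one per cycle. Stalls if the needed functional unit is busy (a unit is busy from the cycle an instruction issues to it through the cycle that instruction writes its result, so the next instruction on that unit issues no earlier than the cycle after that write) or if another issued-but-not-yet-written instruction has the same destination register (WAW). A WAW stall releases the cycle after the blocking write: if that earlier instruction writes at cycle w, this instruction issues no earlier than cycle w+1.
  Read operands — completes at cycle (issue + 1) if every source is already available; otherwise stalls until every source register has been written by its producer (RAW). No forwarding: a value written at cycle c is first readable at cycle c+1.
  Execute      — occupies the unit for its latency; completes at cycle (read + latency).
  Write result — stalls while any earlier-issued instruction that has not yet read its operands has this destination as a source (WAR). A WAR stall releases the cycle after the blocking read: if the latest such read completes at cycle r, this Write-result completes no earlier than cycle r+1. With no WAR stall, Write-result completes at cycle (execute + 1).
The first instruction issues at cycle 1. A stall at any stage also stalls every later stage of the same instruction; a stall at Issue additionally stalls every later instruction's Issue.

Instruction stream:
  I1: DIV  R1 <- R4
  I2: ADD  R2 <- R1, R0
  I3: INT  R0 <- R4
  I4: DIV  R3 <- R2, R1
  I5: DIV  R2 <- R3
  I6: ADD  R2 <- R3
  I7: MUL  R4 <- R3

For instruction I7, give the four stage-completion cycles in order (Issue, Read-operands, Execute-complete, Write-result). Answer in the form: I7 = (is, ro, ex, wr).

[1] issue I1 (DIV)
[2] I1 read-ops | issue I2 (ADD)
[3] issue I3 (INT)
[4] I3 read-ops
[5] I3 finished on INT
[10] I1 finished on DIV
[11] I1→R1
[12] I2 read-ops | issue I4 (DIV)
[13] I3→R0
[14] I2 finished on ADD
[15] I2→R2
[16] I4 read-ops
[24] I4 finished on DIV
[25] I4→R3
[26] issue I5 (DIV)
[27] I5 read-ops
[35] I5 finished on DIV
[36] I5→R2
[37] issue I6 (ADD)
[38] I6 read-ops | issue I7 (MUL)
[39] I7 read-ops
[40] I6 finished on ADD
[41] I6→R2
[43] I7 finished on MUL
[44] I7→R4

I7 = (38, 39, 43, 44)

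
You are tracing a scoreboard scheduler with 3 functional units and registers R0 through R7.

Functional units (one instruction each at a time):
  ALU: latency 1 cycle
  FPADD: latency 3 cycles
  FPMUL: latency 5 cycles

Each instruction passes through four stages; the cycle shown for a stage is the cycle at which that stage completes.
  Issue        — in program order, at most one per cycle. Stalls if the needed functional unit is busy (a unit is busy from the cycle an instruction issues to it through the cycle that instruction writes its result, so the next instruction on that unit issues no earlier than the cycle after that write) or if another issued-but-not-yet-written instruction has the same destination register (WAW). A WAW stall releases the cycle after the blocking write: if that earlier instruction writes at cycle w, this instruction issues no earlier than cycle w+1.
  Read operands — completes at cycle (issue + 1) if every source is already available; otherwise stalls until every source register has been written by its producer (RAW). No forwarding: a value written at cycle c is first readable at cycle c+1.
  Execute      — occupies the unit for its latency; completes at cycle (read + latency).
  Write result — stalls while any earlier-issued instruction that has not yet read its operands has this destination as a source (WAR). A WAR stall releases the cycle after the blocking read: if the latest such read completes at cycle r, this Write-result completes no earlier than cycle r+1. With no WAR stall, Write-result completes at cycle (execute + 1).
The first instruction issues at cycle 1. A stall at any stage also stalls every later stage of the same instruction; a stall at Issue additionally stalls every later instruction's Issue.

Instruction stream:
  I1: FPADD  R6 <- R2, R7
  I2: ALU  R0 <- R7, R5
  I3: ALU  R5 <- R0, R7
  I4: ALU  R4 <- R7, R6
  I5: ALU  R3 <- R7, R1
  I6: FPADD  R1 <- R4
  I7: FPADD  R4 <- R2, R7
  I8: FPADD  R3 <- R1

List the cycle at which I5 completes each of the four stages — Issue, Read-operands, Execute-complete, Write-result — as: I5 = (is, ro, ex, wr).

cycle 1: issue I1 (FPADD)
cycle 2: I1 read-ops, issue I2 (ALU)
cycle 3: I2 read-ops
cycle 4: I2 finished on ALU
cycle 5: I1 finished on FPADD, I2→R0
cycle 6: I1→R6, issue I3 (ALU)
cycle 7: I3 read-ops
cycle 8: I3 finished on ALU
cycle 9: I3→R5
cycle 10: issue I4 (ALU)
cycle 11: I4 read-ops
cycle 12: I4 finished on ALU
cycle 13: I4→R4
cycle 14: issue I5 (ALU)
cycle 15: I5 read-ops, issue I6 (FPADD)
cycle 16: I5 finished on ALU, I6 read-ops
cycle 17: I5→R3
cycle 19: I6 finished on FPADD
cycle 20: I6→R1
cycle 21: issue I7 (FPADD)
cycle 22: I7 read-ops
cycle 25: I7 finished on FPADD
cycle 26: I7→R4
cycle 27: issue I8 (FPADD)
cycle 28: I8 read-ops
cycle 31: I8 finished on FPADD
cycle 32: I8→R3

I5 = (14, 15, 16, 17)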